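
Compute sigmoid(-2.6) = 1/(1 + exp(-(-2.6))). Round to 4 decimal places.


First, exp(2.6000) = 13.4637.
Then sigma(z) = 1/(1 + 13.4637) = 0.0691.

0.0691


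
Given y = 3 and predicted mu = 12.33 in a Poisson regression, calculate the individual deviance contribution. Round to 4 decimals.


Compute y*ln(y/mu) = 3*ln(3/12.33) = 3*-1.413423 = -4.240269.
y - mu = -9.33.
D = 2*(-4.240269 - (-9.33)) = 10.179462, which rounds to 10.1795.

10.1795


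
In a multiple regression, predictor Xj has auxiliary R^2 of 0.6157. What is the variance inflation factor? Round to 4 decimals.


VIF = 1 / (1 - 0.6157).
= 1 / 0.3843 = 2.6021.

2.6021


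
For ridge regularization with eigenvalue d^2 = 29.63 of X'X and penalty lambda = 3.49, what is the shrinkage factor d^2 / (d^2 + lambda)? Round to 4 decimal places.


d^2 + lambda = 29.63 + 3.49 = 33.1200.
Shrinkage factor = 29.63/33.1200 = 0.8946.

0.8946


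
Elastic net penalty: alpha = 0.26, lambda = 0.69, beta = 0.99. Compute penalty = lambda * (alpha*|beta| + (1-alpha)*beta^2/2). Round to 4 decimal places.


Compute:
L1 = 0.26 * 0.99 = 0.2574.
L2 = 0.74 * 0.99^2 / 2 = 0.3626.
Penalty = 0.69 * (0.2574 + 0.3626) = 0.4278.

0.4278


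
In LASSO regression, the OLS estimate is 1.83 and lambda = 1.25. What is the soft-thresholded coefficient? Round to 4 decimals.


Check: |1.83| = 1.83 vs lambda = 1.25.
Since |beta| > lambda, coefficient = sign(beta)*(|beta| - lambda) = 0.5800.
Soft-thresholded coefficient = 0.5800.

0.5800


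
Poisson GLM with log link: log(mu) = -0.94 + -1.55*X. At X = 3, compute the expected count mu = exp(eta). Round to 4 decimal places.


Linear predictor: eta = -0.94 + (-1.55)(3) = -5.5900.
Expected count: mu = exp(-5.5900) = 0.0037.

0.0037


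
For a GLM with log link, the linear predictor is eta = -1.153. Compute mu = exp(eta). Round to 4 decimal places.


The inverse log link gives:
mu = exp(-1.153) = 0.3157.

0.3157


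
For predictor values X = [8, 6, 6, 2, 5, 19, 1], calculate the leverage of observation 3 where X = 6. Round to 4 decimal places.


Compute xbar = 6.7143 with n = 7 observations.
SXX = 211.4286.
Leverage = 1/7 + (6 - 6.7143)^2/211.4286 = 0.1453.

0.1453


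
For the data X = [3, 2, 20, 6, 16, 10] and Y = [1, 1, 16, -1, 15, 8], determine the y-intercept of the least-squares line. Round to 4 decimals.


The slope is b1 = 0.9829.
Sample means are xbar = 9.5000 and ybar = 6.6667.
Intercept: b0 = 6.6667 - (0.9829)(9.5000) = -2.6711.

-2.6711


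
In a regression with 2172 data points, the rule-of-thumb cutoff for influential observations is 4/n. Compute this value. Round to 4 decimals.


The threshold is 4/n.
4/2172 = 0.0018.

0.0018


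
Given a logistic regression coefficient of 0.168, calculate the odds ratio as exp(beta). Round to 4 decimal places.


The odds ratio is computed as:
OR = e^(0.168) = 1.1829.

1.1829


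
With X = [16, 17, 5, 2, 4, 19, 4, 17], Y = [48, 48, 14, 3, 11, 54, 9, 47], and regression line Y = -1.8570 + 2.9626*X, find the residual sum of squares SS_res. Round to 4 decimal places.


Compute predicted values, then residuals = yi - yhat_i.
Residuals: [2.4554, -0.5072, 1.0440, -1.0682, 1.0066, -0.4324, -0.9934, -1.5072].
SSres = sum(residual^2) = 12.9759.

12.9759


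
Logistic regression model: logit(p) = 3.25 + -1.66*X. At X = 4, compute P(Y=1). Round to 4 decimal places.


z = 3.25 + -1.66 * 4 = -3.3900.
Sigmoid: P = 1 / (1 + exp(3.3900)) = 0.0326.

0.0326


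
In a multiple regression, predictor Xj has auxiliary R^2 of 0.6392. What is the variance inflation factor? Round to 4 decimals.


VIF = 1 / (1 - 0.6392).
= 1 / 0.3608 = 2.7716.

2.7716


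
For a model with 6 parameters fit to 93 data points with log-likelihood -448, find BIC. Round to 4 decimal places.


ln(93) = 4.532599.
k * ln(n) = 6 * 4.532599 = 27.195594.
-2L = 896.
BIC = 27.195594 + 896 = 923.195594, which rounds to 923.1956.

923.1956


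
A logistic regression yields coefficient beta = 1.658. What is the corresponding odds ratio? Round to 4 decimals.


The odds ratio is computed as:
OR = e^(1.658) = 5.2488.

5.2488


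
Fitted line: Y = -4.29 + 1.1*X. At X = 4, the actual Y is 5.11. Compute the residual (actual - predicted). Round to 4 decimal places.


Compute yhat = -4.29 + (1.1)(4) = 0.1100.
Residual = actual - predicted = 5.11 - 0.1100 = 5.0000.

5.0000


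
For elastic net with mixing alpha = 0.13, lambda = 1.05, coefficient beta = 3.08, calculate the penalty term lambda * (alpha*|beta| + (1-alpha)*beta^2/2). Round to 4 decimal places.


L1 component = 0.13 * |3.08| = 0.4004.
L2 component = 0.87 * 3.08^2 / 2 = 4.1266.
Penalty = 1.05 * (0.4004 + 4.1266) = 1.05 * 4.5270 = 4.7533.

4.7533


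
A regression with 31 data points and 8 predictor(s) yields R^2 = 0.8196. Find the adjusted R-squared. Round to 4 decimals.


Plug in: Adj R^2 = 1 - (1 - 0.8196) * 30/22.
= 1 - 0.1804 * 30/22
= 1 - 5.4120 / 22
= 1 - 0.2460 = 0.7540.

0.7540


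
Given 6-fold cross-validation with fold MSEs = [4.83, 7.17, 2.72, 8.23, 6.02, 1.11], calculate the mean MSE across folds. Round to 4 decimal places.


Sum of fold MSEs = 30.0800.
Average = 30.0800 / 6 = 5.0133.

5.0133


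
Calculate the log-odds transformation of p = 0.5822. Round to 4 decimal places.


1 - p = 0.4178.
p/(1-p) = 1.3935.
logit = ln(1.3935) = 0.3318.

0.3318


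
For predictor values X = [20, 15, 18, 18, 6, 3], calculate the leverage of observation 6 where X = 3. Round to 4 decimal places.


Mean of X: xbar = 13.3333.
SXX = 251.3333.
For X = 3: h = 1/6 + (3 - 13.3333)^2/251.3333 = 0.5915.

0.5915


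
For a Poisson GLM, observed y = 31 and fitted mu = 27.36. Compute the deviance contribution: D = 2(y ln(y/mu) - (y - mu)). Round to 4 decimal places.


Compute y*ln(y/mu) = 31*ln(31/27.36) = 31*0.124905 = 3.872055.
y - mu = 3.64.
D = 2*(3.872055 - (3.64)) = 0.464110, which rounds to 0.4641.

0.4641


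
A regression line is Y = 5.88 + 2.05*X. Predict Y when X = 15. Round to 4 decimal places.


Predicted value:
Y = 5.88 + (2.05)(15) = 5.88 + 30.7500 = 36.6300.

36.6300


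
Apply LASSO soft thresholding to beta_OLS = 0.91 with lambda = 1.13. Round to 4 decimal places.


|beta_OLS| = 0.91.
lambda = 1.13.
Since |beta| <= lambda, the coefficient is set to 0.
Result = 0.0000.

0.0000


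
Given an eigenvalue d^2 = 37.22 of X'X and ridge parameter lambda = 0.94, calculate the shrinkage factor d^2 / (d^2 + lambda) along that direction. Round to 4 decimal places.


Compute the denominator: 37.22 + 0.94 = 38.1600.
Shrinkage factor = 37.22 / 38.1600 = 0.9754.

0.9754


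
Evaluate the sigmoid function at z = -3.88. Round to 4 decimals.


exp(3.8800) = 48.4242.
1 + exp(-z) = 49.4242.
sigmoid = 1/49.4242 = 0.0202.

0.0202


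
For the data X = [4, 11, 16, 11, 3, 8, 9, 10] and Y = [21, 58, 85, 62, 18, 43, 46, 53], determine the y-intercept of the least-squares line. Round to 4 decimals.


Compute b1 = 5.2667 from the OLS formula.
With xbar = 9.0000 and ybar = 48.2500, the intercept is:
b0 = 48.2500 - 5.2667 * 9.0000 = 0.8500.

0.8500


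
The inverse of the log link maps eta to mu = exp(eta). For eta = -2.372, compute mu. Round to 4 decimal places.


Apply the inverse link:
mu = e^-2.372 = 0.0933.

0.0933


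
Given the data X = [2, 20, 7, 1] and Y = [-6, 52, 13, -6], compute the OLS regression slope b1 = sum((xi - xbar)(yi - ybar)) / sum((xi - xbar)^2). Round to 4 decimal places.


The sample means are xbar = 7.5000 and ybar = 13.2500.
Compute S_xx = 229.0000 and S_xy = 715.5000.
Slope b1 = S_xy / S_xx = 715.5000 / 229.0000 = 3.1245.

3.1245


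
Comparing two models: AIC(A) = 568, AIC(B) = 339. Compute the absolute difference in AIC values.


|AIC_A - AIC_B| = |568 - 339| = 229.
Model B is preferred (lower AIC).

229


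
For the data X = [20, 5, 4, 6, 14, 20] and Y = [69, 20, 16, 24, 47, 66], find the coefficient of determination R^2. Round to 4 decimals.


After computing the OLS fit (b0=4.0024, b1=3.1592):
SSres = 7.7484, SStot = 2797.3333.
R^2 = 1 - 7.7484/2797.3333 = 0.9972.

0.9972


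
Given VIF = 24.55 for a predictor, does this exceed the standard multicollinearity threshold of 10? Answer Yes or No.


Compare VIF = 24.55 to the threshold of 10.
24.55 >= 10, so the answer is Yes.

Yes


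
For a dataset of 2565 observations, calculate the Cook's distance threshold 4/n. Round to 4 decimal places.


Using the rule of thumb:
Threshold = 4 / 2565 = 0.0016.

0.0016


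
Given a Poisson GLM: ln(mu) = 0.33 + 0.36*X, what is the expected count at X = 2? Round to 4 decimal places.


eta = 0.33 + 0.36 * 2 = 1.0500.
mu = exp(1.0500) = 2.8577.

2.8577


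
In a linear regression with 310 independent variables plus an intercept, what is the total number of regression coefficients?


Including the intercept, the model has 310 predictor coefficients + 1 intercept.
Total = 311.

311


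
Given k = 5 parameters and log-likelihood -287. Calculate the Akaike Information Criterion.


AIC = 2k - 2*loglik = 2(5) - 2(-287).
= 10 + 574 = 584.

584


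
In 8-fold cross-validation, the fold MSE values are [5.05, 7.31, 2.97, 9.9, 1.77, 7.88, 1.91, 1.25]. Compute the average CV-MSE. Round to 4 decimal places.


Add all fold MSEs: 38.0400.
Divide by k = 8: 38.0400/8 = 4.7550.

4.7550


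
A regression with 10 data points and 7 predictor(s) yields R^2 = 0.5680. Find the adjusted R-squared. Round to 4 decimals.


Adjusted R^2 = 1 - (1 - R^2) * (n-1)/(n-p-1).
(1 - R^2) = 0.4320.
(n-1)/(n-p-1) = 9/2.
(1 - R^2) * (n-1) = 0.4320 * 9 = 3.8880.
Divide by (n-p-1): 3.8880 / 2 = 1.9440.
Adj R^2 = 1 - 1.9440 = -0.9440.

-0.9440


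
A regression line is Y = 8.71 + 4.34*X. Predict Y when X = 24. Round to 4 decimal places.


Substitute X = 24 into the equation:
Y = 8.71 + 4.34 * 24 = 8.71 + 104.1600 = 112.8700.

112.8700


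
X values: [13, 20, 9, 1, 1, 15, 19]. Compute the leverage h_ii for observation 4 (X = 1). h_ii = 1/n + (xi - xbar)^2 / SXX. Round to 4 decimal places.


Mean of X: xbar = 11.1429.
SXX = 368.8571.
For X = 1: h = 1/7 + (1 - 11.1429)^2/368.8571 = 0.4218.

0.4218


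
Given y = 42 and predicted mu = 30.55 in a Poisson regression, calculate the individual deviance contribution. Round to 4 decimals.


y/mu = 42/30.55 = 1.374795 (approx.), and ln(42/30.55) = 0.318305.
y * ln(y/mu) = 42 * 0.318305 = 13.368810.
y - mu = 11.45.
D = 2 * (13.368810 - 11.45) = 3.837620, which rounds to 3.8376.

3.8376


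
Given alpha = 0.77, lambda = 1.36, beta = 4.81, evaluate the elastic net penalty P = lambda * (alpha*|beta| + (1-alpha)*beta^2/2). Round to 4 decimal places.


L1 component = 0.77 * |4.81| = 3.7037.
L2 component = 0.23 * 4.81^2 / 2 = 2.6607.
Penalty = 1.36 * (3.7037 + 2.6607) = 1.36 * 6.3644 = 8.6555.

8.6555


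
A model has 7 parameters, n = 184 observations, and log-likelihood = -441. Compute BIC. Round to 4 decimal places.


Compute k*ln(n) = 7*ln(184) = 7*5.214936 = 36.504552.
Then -2*loglik = 882.
BIC = 36.504552 + 882 = 918.504552, which rounds to 918.5046.

918.5046


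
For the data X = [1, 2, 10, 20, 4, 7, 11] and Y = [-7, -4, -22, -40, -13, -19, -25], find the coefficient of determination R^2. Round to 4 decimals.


After computing the OLS fit (b0=-4.1970, b1=-1.8295):
SSres = 23.3295, SStot = 889.7143.
R^2 = 1 - 23.3295/889.7143 = 0.9738.

0.9738


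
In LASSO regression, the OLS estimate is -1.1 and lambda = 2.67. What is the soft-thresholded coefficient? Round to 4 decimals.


|beta_OLS| = 1.1.
lambda = 2.67.
Since |beta| <= lambda, the coefficient is set to 0.
Result = 0.0000.

0.0000


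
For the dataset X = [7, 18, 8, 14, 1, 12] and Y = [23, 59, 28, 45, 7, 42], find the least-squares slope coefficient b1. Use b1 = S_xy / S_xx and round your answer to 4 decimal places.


First compute the means: xbar = 10.0000, ybar = 34.0000.
Then S_xx = sum((xi - xbar)^2) = 178.0000.
S_xy = sum((xi - xbar)(yi - ybar)) = 548.0000.
b1 = S_xy / S_xx = 548.0000 / 178.0000 = 3.0787.

3.0787


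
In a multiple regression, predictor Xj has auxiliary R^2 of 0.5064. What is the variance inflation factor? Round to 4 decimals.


Denominator: 1 - 0.5064 = 0.4936.
VIF = 1 / 0.4936 = 2.0259.

2.0259


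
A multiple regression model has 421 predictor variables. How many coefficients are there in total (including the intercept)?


Each predictor gets one coefficient, plus one intercept.
Total parameters = 421 + 1 = 422.

422


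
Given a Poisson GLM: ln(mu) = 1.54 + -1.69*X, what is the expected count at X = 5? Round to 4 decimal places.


eta = 1.54 + -1.69 * 5 = -6.9100.
mu = exp(-6.9100) = 0.0010.

0.0010


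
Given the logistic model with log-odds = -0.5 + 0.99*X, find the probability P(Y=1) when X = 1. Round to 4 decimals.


Linear predictor: z = -0.5 + 0.99 * 1 = 0.4900.
P = 1/(1 + exp(-0.4900)) = 1/(1 + 0.6126) = 0.6201.

0.6201


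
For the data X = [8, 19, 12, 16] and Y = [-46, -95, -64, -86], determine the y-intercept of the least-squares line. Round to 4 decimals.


The slope is b1 = -4.5927.
Sample means are xbar = 13.7500 and ybar = -72.7500.
Intercept: b0 = -72.7500 - (-4.5927)(13.7500) = -9.6000.

-9.6000


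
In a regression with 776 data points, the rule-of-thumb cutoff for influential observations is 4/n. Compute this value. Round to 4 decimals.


Cook's distance cutoff = 4/n = 4/776.
= 0.0052.

0.0052


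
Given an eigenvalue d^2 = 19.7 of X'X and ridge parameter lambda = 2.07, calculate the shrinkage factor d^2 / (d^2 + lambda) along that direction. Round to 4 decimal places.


Compute the denominator: 19.7 + 2.07 = 21.7700.
Shrinkage factor = 19.7 / 21.7700 = 0.9049.

0.9049


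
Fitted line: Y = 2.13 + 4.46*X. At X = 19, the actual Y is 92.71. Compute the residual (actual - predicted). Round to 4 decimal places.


Predicted = 2.13 + 4.46 * 19 = 86.8700.
Residual = 92.71 - 86.8700 = 5.8400.

5.8400


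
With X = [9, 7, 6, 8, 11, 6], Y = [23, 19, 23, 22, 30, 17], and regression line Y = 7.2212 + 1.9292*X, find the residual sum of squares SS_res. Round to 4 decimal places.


Compute predicted values, then residuals = yi - yhat_i.
Residuals: [-1.5840, -1.7256, 4.2036, -0.6548, 1.5576, -1.7964].
SSres = sum(residual^2) = 29.2389.

29.2389


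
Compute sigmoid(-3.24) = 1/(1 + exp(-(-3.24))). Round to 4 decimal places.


exp(3.2400) = 25.5337.
1 + exp(-z) = 26.5337.
sigmoid = 1/26.5337 = 0.0377.

0.0377


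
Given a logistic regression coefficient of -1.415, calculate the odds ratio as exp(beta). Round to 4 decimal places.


The odds ratio is computed as:
OR = e^(-1.415) = 0.2429.

0.2429


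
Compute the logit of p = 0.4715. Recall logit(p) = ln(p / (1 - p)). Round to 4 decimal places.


The odds are p/(1-p) = 0.4715 / 0.5285 = 0.8921.
logit(p) = ln(0.8921) = -0.1141.

-0.1141


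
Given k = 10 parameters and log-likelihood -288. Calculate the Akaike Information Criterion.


AIC = 2k - 2*loglik = 2(10) - 2(-288).
= 20 + 576 = 596.

596


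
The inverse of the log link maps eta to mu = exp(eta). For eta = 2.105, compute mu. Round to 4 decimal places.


The inverse log link gives:
mu = exp(2.105) = 8.2071.

8.2071


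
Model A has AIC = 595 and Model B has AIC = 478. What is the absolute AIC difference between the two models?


|AIC_A - AIC_B| = |595 - 478| = 117.
Model B is preferred (lower AIC).

117


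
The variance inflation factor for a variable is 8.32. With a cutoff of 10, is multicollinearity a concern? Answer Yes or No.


Check: VIF = 8.32 vs threshold = 10.
Since 8.32 < 10, the answer is No.

No


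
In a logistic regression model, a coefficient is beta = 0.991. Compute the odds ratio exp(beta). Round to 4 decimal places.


The odds ratio is computed as:
OR = e^(0.991) = 2.6939.

2.6939


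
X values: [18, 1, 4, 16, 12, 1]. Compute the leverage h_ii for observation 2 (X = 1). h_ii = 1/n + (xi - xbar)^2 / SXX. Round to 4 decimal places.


Compute xbar = 8.6667 with n = 6 observations.
SXX = 291.3333.
Leverage = 1/6 + (1 - 8.6667)^2/291.3333 = 0.3684.

0.3684


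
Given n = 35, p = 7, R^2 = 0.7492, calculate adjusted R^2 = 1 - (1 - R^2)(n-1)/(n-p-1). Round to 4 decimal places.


Plug in: Adj R^2 = 1 - (1 - 0.7492) * 34/27.
= 1 - 0.2508 * 34/27
= 1 - 8.5272 / 27
= 1 - 0.3158 = 0.6842.

0.6842


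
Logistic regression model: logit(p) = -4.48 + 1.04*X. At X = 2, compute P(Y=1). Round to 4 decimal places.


Linear predictor: z = -4.48 + 1.04 * 2 = -2.4000.
P = 1/(1 + exp(2.4000)) = 1/(1 + 11.0232) = 0.0832.

0.0832


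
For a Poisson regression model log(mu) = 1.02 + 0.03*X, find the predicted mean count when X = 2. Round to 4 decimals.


Compute eta = 1.02 + 0.03 * 2 = 1.0800.
Apply inverse link: mu = e^1.0800 = 2.9447.

2.9447


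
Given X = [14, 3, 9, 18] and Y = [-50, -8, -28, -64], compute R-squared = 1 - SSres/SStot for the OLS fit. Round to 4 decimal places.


After computing the OLS fit (b0=4.2302, b1=-3.7937):
SSres = 5.6349, SStot = 1819.0000.
R^2 = 1 - 5.6349/1819.0000 = 0.9969.

0.9969


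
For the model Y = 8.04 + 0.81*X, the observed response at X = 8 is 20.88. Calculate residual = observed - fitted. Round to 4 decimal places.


Compute yhat = 8.04 + (0.81)(8) = 14.5200.
Residual = actual - predicted = 20.88 - 14.5200 = 6.3600.

6.3600


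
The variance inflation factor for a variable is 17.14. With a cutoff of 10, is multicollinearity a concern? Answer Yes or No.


The threshold is 10.
VIF = 17.14 is >= 10.
Multicollinearity indication: Yes.

Yes


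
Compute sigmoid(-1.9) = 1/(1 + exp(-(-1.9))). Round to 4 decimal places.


First, exp(1.9000) = 6.6859.
Then sigma(z) = 1/(1 + 6.6859) = 0.1301.

0.1301


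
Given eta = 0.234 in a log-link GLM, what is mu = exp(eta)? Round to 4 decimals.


Apply the inverse link:
mu = e^0.234 = 1.2636.

1.2636


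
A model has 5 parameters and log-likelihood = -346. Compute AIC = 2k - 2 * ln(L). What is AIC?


Compute:
2k = 2*5 = 10.
-2*loglik = -2*(-346) = 692.
AIC = 10 + 692 = 702.

702


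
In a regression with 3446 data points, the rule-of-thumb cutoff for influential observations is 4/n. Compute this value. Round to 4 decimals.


Using the rule of thumb:
Threshold = 4 / 3446 = 0.0012.

0.0012


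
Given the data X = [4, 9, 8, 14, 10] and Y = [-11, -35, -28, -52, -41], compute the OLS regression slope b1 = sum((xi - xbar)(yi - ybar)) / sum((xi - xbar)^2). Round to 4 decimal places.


First compute the means: xbar = 9.0000, ybar = -33.4000.
Then S_xx = sum((xi - xbar)^2) = 52.0000.
S_xy = sum((xi - xbar)(yi - ybar)) = -218.0000.
b1 = S_xy / S_xx = -218.0000 / 52.0000 = -4.1923.

-4.1923


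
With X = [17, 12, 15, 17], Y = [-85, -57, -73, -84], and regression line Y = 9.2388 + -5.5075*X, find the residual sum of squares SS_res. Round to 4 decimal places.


Compute predicted values, then residuals = yi - yhat_i.
Residuals: [-0.6113, -0.1488, 0.3737, 0.3887].
SSres = sum(residual^2) = 0.6866.

0.6866


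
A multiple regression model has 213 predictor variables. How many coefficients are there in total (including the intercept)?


Total coefficients = number of predictors + 1 (for the intercept).
= 213 + 1 = 214.

214


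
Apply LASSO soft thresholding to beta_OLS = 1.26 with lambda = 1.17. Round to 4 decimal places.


Absolute value: |1.26| = 1.26.
Compare to lambda = 1.17.
Since |beta| > lambda, coefficient = sign(beta)*(|beta| - lambda) = 0.0900.

0.0900


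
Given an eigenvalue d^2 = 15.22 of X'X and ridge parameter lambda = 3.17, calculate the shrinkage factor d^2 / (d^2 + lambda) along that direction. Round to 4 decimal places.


Compute the denominator: 15.22 + 3.17 = 18.3900.
Shrinkage factor = 15.22 / 18.3900 = 0.8276.

0.8276


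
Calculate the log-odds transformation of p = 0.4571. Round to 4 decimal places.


1 - p = 0.5429.
p/(1-p) = 0.8420.
logit = ln(0.8420) = -0.1720.

-0.1720


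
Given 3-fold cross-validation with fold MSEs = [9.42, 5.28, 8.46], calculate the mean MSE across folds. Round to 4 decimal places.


Add all fold MSEs: 23.1600.
Divide by k = 3: 23.1600/3 = 7.7200.

7.7200


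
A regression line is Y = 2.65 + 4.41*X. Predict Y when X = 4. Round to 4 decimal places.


Plug X = 4 into Y = 2.65 + 4.41*X:
Y = 2.65 + 17.6400 = 20.2900.

20.2900


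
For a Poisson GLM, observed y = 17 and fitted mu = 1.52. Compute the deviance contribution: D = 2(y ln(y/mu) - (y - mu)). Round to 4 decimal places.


First: ln(17/1.52) = 2.414503.
Then: 17 * 2.414503 = 41.046551.
y - mu = 17 - 1.52 = 15.48.
D = 2(41.046551 - 15.48) = 51.133102, which rounds to 51.1331.

51.1331


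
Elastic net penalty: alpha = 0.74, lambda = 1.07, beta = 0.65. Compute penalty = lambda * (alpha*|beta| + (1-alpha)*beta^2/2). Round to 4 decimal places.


Compute:
L1 = 0.74 * 0.65 = 0.4810.
L2 = 0.26 * 0.65^2 / 2 = 0.0549.
Penalty = 1.07 * (0.4810 + 0.0549) = 0.5734.

0.5734


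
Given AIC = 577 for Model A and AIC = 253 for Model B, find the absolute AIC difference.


Absolute difference = |577 - 253| = 324.
The model with lower AIC (B) is preferred.

324


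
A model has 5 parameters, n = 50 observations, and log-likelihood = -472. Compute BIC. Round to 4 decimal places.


k * ln(n) = 5 * ln(50) = 5 * 3.912023 = 19.560115.
-2 * loglik = -2 * (-472) = 944.
BIC = 19.560115 + 944 = 963.560115, which rounds to 963.5601.

963.5601


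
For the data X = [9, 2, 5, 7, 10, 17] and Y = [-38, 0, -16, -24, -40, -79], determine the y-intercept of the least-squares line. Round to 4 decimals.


First find the slope: b1 = -5.2640.
Means: xbar = 8.3333, ybar = -32.8333.
b0 = ybar - b1 * xbar = -32.8333 - -5.2640 * 8.3333 = 11.0330.

11.0330


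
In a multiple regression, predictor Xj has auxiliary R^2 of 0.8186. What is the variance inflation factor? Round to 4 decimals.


VIF = 1 / (1 - 0.8186).
= 1 / 0.1814 = 5.5127.

5.5127


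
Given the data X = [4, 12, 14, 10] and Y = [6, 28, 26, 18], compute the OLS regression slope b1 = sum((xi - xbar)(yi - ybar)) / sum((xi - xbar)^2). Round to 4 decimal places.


First compute the means: xbar = 10.0000, ybar = 19.5000.
Then S_xx = sum((xi - xbar)^2) = 56.0000.
S_xy = sum((xi - xbar)(yi - ybar)) = 124.0000.
b1 = S_xy / S_xx = 124.0000 / 56.0000 = 2.2143.

2.2143


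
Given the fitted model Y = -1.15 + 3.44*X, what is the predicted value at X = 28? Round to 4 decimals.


Substitute X = 28 into the equation:
Y = -1.15 + 3.44 * 28 = -1.15 + 96.3200 = 95.1700.

95.1700


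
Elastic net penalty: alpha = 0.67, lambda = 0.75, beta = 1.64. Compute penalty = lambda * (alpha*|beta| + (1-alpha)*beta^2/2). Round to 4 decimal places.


alpha * |beta| = 0.67 * 1.64 = 1.0988.
(1-alpha) * beta^2/2 = 0.33 * 2.6896/2 = 0.4438.
Total = 0.75 * (1.0988 + 0.4438) = 1.1569.

1.1569


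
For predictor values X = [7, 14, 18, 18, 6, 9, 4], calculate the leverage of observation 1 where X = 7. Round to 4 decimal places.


n = 7, xbar = 10.8571.
SXX = sum((xi - xbar)^2) = 200.8571.
h = 1/7 + (7 - 10.8571)^2 / 200.8571 = 0.2169.

0.2169


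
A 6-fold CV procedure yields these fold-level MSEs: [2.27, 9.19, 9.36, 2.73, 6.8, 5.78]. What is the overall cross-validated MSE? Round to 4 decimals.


Sum of fold MSEs = 36.1300.
Average = 36.1300 / 6 = 6.0217.

6.0217


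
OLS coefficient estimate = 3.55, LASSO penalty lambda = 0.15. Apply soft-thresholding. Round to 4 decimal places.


|beta_OLS| = 3.55.
lambda = 0.15.
Since |beta| > lambda, coefficient = sign(beta)*(|beta| - lambda) = 3.4000.
Result = 3.4000.

3.4000


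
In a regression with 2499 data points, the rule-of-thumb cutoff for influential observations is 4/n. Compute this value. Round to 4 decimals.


Using the rule of thumb:
Threshold = 4 / 2499 = 0.0016.

0.0016


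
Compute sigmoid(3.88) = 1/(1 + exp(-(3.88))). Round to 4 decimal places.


Compute exp(-3.8800) = 0.0207.
Sigmoid = 1 / (1 + 0.0207) = 1 / 1.0207 = 0.9798.

0.9798


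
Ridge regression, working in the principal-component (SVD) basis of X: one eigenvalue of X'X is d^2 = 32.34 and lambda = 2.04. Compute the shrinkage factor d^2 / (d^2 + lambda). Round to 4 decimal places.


Denominator = d^2 + lambda = 32.34 + 2.04 = 34.3800.
Shrinkage = 32.34 / 34.3800 = 0.9407.

0.9407


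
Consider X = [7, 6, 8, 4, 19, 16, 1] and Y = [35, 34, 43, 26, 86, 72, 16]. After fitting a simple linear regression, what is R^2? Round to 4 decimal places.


After computing the OLS fit (b0=10.6006, b1=3.8983):
SSres = 14.8278, SStot = 3835.7143.
R^2 = 1 - 14.8278/3835.7143 = 0.9961.

0.9961


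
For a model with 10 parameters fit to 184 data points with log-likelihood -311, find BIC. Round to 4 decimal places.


Compute k*ln(n) = 10*ln(184) = 10*5.214936 = 52.149360.
Then -2*loglik = 622.
BIC = 52.149360 + 622 = 674.149360, which rounds to 674.1494.

674.1494


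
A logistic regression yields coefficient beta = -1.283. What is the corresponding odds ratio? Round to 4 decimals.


exp(-1.283) = 0.2772.
So the odds ratio is 0.2772.

0.2772


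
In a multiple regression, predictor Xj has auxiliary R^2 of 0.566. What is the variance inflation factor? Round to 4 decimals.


VIF = 1 / (1 - 0.566).
= 1 / 0.434 = 2.3041.

2.3041


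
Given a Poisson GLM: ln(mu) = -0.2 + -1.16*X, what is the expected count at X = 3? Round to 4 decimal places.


Linear predictor: eta = -0.2 + (-1.16)(3) = -3.6800.
Expected count: mu = exp(-3.6800) = 0.0252.

0.0252


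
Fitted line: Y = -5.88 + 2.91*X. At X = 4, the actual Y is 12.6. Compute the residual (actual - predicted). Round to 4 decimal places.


Fitted value at X = 4 is yhat = -5.88 + 2.91*4 = 5.7600.
Residual = 12.6 - 5.7600 = 6.8400.

6.8400


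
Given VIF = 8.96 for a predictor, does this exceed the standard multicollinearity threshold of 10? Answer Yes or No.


The threshold is 10.
VIF = 8.96 is < 10.
Multicollinearity indication: No.

No


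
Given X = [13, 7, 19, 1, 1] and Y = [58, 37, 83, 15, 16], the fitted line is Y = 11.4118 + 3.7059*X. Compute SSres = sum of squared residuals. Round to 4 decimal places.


For each point, residual = actual - predicted.
Residuals: [-1.5885, -0.3531, 1.1761, -0.1177, 0.8823].
Sum of squared residuals = 4.8235.

4.8235


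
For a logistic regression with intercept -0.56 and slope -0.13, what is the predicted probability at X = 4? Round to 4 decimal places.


z = -0.56 + -0.13 * 4 = -1.0800.
Sigmoid: P = 1 / (1 + exp(1.0800)) = 0.2535.

0.2535


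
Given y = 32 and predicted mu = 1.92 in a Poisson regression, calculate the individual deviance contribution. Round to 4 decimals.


First: ln(32/1.92) = 2.813411.
Then: 32 * 2.813411 = 90.029152.
y - mu = 32 - 1.92 = 30.08.
D = 2(90.029152 - 30.08) = 119.898304, which rounds to 119.8983.

119.8983


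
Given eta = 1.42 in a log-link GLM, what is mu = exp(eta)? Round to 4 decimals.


mu = exp(eta) = exp(1.42).
= 4.1371.

4.1371


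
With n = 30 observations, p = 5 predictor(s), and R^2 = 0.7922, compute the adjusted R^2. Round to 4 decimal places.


Adjusted R^2 = 1 - (1 - R^2) * (n-1)/(n-p-1).
(1 - R^2) = 0.2078.
(n-1)/(n-p-1) = 29/24.
(1 - R^2) * (n-1) = 0.2078 * 29 = 6.0262.
Divide by (n-p-1): 6.0262 / 24 = 0.2511.
Adj R^2 = 1 - 0.2511 = 0.7489.

0.7489


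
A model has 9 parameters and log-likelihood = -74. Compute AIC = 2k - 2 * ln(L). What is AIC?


Compute:
2k = 2*9 = 18.
-2*loglik = -2*(-74) = 148.
AIC = 18 + 148 = 166.

166


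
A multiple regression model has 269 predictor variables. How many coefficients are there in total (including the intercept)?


Total coefficients = number of predictors + 1 (for the intercept).
= 269 + 1 = 270.

270


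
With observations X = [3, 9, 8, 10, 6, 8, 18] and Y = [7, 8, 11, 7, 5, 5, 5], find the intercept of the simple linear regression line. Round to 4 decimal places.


The slope is b1 = -0.1098.
Sample means are xbar = 8.8571 and ybar = 6.8571.
Intercept: b0 = 6.8571 - (-0.1098)(8.8571) = 7.8293.

7.8293


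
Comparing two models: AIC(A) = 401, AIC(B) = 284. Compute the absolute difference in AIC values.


Compute |401 - 284| = 117.
Model B has the smaller AIC.

117


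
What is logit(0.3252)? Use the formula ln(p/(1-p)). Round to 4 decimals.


1 - p = 0.6748.
p/(1-p) = 0.4819.
logit = ln(0.4819) = -0.7300.

-0.7300


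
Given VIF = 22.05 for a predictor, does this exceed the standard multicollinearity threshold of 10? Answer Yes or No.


The threshold is 10.
VIF = 22.05 is >= 10.
Multicollinearity indication: Yes.

Yes


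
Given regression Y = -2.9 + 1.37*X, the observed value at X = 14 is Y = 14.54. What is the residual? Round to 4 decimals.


Compute yhat = -2.9 + (1.37)(14) = 16.2800.
Residual = actual - predicted = 14.54 - 16.2800 = -1.7400.

-1.7400


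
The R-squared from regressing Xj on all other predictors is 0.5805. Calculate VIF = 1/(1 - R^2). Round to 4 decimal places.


Using VIF = 1/(1 - R^2_j):
1 - 0.5805 = 0.4195.
VIF = 2.3838.

2.3838


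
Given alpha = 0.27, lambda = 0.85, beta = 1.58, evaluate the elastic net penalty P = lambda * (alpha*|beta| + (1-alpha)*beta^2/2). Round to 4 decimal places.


L1 component = 0.27 * |1.58| = 0.4266.
L2 component = 0.73 * 1.58^2 / 2 = 0.9112.
Penalty = 0.85 * (0.4266 + 0.9112) = 0.85 * 1.3378 = 1.1371.

1.1371


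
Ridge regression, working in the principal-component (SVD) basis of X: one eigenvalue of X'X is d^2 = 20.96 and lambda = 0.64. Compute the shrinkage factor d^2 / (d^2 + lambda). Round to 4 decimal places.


Denominator = d^2 + lambda = 20.96 + 0.64 = 21.6000.
Shrinkage = 20.96 / 21.6000 = 0.9704.

0.9704


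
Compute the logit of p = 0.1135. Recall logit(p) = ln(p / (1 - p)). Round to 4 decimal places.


Compute the odds: 0.1135/0.8865 = 0.1280.
Take the natural log: ln(0.1280) = -2.0555.

-2.0555


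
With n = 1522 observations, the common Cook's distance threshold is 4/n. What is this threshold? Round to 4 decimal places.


The threshold is 4/n.
4/1522 = 0.0026.

0.0026


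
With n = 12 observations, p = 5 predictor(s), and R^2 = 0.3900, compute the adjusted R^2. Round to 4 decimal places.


Adjusted R^2 = 1 - (1 - R^2) * (n-1)/(n-p-1).
(1 - R^2) = 0.6100.
(n-1)/(n-p-1) = 11/6.
(1 - R^2) * (n-1) = 0.6100 * 11 = 6.7100.
Divide by (n-p-1): 6.7100 / 6 = 1.1183.
Adj R^2 = 1 - 1.1183 = -0.1183.

-0.1183


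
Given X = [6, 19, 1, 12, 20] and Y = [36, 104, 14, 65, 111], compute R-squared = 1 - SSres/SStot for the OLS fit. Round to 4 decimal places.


After computing the OLS fit (b0=6.6211, b1=5.1189):
SSres = 20.1961, SStot = 7074.0000.
R^2 = 1 - 20.1961/7074.0000 = 0.9971.

0.9971


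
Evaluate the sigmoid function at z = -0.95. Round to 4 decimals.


First, exp(0.9500) = 2.5857.
Then sigma(z) = 1/(1 + 2.5857) = 0.2789.

0.2789


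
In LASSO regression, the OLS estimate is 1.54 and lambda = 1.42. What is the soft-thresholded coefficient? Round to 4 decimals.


|beta_OLS| = 1.54.
lambda = 1.42.
Since |beta| > lambda, coefficient = sign(beta)*(|beta| - lambda) = 0.1200.
Result = 0.1200.

0.1200


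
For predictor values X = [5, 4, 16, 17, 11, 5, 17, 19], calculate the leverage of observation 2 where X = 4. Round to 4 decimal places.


Mean of X: xbar = 11.7500.
SXX = 277.5000.
For X = 4: h = 1/8 + (4 - 11.7500)^2/277.5000 = 0.3414.

0.3414


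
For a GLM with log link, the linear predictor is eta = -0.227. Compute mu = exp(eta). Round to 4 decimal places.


mu = exp(eta) = exp(-0.227).
= 0.7969.

0.7969


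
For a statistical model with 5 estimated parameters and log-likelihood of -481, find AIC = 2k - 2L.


AIC = 2*5 - 2*(-481).
= 10 + 962 = 972.

972


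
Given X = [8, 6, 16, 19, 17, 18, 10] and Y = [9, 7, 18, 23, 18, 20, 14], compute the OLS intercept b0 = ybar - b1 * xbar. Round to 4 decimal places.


The slope is b1 = 1.0809.
Sample means are xbar = 13.4286 and ybar = 15.5714.
Intercept: b0 = 15.5714 - (1.0809)(13.4286) = 1.0562.

1.0562


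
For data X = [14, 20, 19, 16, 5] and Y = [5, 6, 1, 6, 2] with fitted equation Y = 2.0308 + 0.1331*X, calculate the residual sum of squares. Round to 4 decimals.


For each point, residual = actual - predicted.
Residuals: [1.1058, 1.3072, -3.5597, 1.8396, -0.6963].
Sum of squared residuals = 19.4720.

19.4720


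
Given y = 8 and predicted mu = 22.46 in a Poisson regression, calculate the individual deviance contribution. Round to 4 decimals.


y/mu = 8/22.46 = 0.356189 (approx.), and ln(8/22.46) = -1.032294.
y * ln(y/mu) = 8 * -1.032294 = -8.258352.
y - mu = -14.46.
D = 2 * (-8.258352 - -14.46) = 12.403296, which rounds to 12.4033.

12.4033


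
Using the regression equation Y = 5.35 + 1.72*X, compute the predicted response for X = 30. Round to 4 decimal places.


Substitute X = 30 into the equation:
Y = 5.35 + 1.72 * 30 = 5.35 + 51.6000 = 56.9500.

56.9500


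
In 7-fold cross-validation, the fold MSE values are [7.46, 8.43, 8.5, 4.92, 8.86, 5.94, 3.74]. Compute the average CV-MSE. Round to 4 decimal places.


Total MSE across folds = 47.8500.
CV-MSE = 47.8500/7 = 6.8357.

6.8357


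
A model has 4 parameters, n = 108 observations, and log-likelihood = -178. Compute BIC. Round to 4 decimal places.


k * ln(n) = 4 * ln(108) = 4 * 4.682131 = 18.728524.
-2 * loglik = -2 * (-178) = 356.
BIC = 18.728524 + 356 = 374.728524, which rounds to 374.7285.

374.7285


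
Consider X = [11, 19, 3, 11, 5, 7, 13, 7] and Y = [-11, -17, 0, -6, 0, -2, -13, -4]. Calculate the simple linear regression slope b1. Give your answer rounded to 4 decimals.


Calculate xbar = 9.5000, ybar = -6.6250.
S_xx = 182.0000, S_xy = -217.5000.
Using b1 = S_xy / S_xx = -217.5000 / 182.0000, we get b1 = -1.1951.

-1.1951


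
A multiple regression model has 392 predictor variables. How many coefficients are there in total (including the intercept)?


Each predictor gets one coefficient, plus one intercept.
Total parameters = 392 + 1 = 393.

393


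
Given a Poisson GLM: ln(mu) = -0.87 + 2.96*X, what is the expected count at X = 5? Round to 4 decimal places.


eta = -0.87 + 2.96 * 5 = 13.9300.
mu = exp(13.9300) = 1121300.8023.

1121300.8023


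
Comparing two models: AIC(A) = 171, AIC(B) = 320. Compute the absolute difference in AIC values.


Absolute difference = |171 - 320| = 149.
The model with lower AIC (A) is preferred.

149


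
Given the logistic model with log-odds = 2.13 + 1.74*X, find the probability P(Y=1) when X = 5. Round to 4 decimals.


Linear predictor: z = 2.13 + 1.74 * 5 = 10.8300.
P = 1/(1 + exp(-10.8300)) = 1/(1 + 0.0000) = 1.0000.

1.0000


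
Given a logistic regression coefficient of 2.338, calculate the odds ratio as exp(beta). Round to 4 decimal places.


exp(2.338) = 10.3605.
So the odds ratio is 10.3605.

10.3605


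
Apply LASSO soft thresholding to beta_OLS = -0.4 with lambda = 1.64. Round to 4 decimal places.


Check: |-0.4| = 0.4 vs lambda = 1.64.
Since |beta| <= lambda, the coefficient is set to 0.
Soft-thresholded coefficient = 0.0000.

0.0000


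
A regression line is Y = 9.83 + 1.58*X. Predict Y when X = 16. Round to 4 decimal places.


Substitute X = 16 into the equation:
Y = 9.83 + 1.58 * 16 = 9.83 + 25.2800 = 35.1100.

35.1100


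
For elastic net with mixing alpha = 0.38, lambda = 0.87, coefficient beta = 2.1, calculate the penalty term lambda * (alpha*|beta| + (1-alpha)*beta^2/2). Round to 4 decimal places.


L1 component = 0.38 * |2.1| = 0.7980.
L2 component = 0.62 * 2.1^2 / 2 = 1.3671.
Penalty = 0.87 * (0.7980 + 1.3671) = 0.87 * 2.1651 = 1.8836.

1.8836


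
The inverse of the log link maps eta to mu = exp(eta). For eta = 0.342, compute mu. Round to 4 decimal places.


mu = exp(eta) = exp(0.342).
= 1.4078.

1.4078


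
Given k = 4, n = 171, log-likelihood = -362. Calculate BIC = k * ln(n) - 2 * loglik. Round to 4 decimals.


k * ln(n) = 4 * ln(171) = 4 * 5.141664 = 20.566656.
-2 * loglik = -2 * (-362) = 724.
BIC = 20.566656 + 724 = 744.566656, which rounds to 744.5667.

744.5667


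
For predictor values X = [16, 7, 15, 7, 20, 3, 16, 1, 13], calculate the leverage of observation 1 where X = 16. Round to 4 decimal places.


Compute xbar = 10.8889 with n = 9 observations.
SXX = 346.8889.
Leverage = 1/9 + (16 - 10.8889)^2/346.8889 = 0.1864.

0.1864


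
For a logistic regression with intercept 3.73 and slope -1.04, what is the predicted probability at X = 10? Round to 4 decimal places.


Compute z = 3.73 + (-1.04)(10) = -6.6700.
exp(-z) = 788.3956.
P = 1/(1 + 788.3956) = 0.0013.

0.0013


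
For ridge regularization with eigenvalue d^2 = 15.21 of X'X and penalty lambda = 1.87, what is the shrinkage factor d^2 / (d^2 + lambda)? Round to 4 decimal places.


Denominator = d^2 + lambda = 15.21 + 1.87 = 17.0800.
Shrinkage = 15.21 / 17.0800 = 0.8905.

0.8905


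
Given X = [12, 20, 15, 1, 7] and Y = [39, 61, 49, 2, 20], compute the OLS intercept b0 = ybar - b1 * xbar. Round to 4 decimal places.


The slope is b1 = 3.1963.
Sample means are xbar = 11.0000 and ybar = 34.2000.
Intercept: b0 = 34.2000 - (3.1963)(11.0000) = -0.9589.

-0.9589


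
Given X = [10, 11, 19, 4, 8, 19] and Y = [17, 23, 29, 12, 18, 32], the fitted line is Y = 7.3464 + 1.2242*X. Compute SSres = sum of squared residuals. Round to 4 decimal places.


Compute predicted values, then residuals = yi - yhat_i.
Residuals: [-2.5884, 2.1874, -1.6062, -0.2432, 0.8600, 1.3938].
SSres = sum(residual^2) = 16.8058.

16.8058


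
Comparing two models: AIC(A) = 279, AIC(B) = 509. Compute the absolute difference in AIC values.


Absolute difference = |279 - 509| = 230.
The model with lower AIC (A) is preferred.

230


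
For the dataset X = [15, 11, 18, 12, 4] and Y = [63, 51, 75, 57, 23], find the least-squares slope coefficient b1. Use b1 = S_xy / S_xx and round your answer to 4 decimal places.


First compute the means: xbar = 12.0000, ybar = 53.8000.
Then S_xx = sum((xi - xbar)^2) = 110.0000.
S_xy = sum((xi - xbar)(yi - ybar)) = 404.0000.
b1 = S_xy / S_xx = 404.0000 / 110.0000 = 3.6727.

3.6727


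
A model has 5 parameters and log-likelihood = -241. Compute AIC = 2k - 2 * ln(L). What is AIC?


AIC = 2k - 2*loglik = 2(5) - 2(-241).
= 10 + 482 = 492.

492


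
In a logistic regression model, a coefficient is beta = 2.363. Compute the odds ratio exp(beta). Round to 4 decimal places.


exp(2.363) = 10.6228.
So the odds ratio is 10.6228.

10.6228


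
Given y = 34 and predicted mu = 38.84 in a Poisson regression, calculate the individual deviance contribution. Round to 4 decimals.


First: ln(34/38.84) = -0.133090.
Then: 34 * -0.133090 = -4.525060.
y - mu = 34 - 38.84 = -4.84.
D = 2(-4.525060 - -4.84) = 0.629880, which rounds to 0.6299.

0.6299


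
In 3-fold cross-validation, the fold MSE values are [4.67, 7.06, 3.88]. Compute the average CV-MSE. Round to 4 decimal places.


Total MSE across folds = 15.6100.
CV-MSE = 15.6100/3 = 5.2033.

5.2033


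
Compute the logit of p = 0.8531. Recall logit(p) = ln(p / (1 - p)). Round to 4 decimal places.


The odds are p/(1-p) = 0.8531 / 0.1469 = 5.8074.
logit(p) = ln(5.8074) = 1.7591.

1.7591


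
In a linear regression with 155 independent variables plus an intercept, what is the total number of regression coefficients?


Including the intercept, the model has 155 predictor coefficients + 1 intercept.
Total = 156.

156


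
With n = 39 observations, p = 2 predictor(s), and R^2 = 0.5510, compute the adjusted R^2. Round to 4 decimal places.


Using the formula:
(1 - 0.5510) = 0.4490.
Multiply by 38/36: 0.4490 * 38 = 17.0620, then 17.0620 / 36 = 0.4739.
Adj R^2 = 1 - 0.4739 = 0.5261.

0.5261


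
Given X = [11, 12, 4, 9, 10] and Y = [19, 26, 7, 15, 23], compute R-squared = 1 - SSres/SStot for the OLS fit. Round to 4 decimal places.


The fitted line is Y = -2.3918 + 2.2165*X.
SSres = 29.3814, SStot = 220.0000.
R^2 = 1 - SSres/SStot = 0.8664.

0.8664
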